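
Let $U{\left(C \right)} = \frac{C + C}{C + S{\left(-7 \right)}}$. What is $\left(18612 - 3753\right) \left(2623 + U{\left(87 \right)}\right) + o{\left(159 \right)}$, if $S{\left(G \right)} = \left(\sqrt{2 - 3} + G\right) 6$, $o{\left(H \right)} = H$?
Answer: $\frac{8938274694}{229} - \frac{1723644 i}{229} \approx 3.9032 \cdot 10^{7} - 7526.8 i$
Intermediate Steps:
$S{\left(G \right)} = 6 i + 6 G$ ($S{\left(G \right)} = \left(\sqrt{-1} + G\right) 6 = \left(i + G\right) 6 = 6 i + 6 G$)
$U{\left(C \right)} = \frac{2 C}{-42 + C + 6 i}$ ($U{\left(C \right)} = \frac{C + C}{C + \left(6 i + 6 \left(-7\right)\right)} = \frac{2 C}{C - \left(42 - 6 i\right)} = \frac{2 C}{-42 + C + 6 i}$)
$\left(18612 - 3753\right) \left(2623 + U{\left(87 \right)}\right) + o{\left(159 \right)} = \left(18612 - 3753\right) \left(2623 + 2 \cdot 87 \frac{1}{-42 + 87 + 6 i}\right) + 159 = 14859 \left(2623 + 2 \cdot 87 \frac{1}{45 + 6 i}\right) + 159 = 14859 \left(2623 + 2 \cdot 87 \frac{45 - 6 i}{2061}\right) + 159 = 14859 \left(2623 + \left(\frac{870}{229} - \frac{116 i}{229}\right)\right) + 159 = 14859 \left(\frac{601537}{229} - \frac{116 i}{229}\right) + 159 = \left(\frac{8938238283}{229} - \frac{1723644 i}{229}\right) + 159 = \frac{8938274694}{229} - \frac{1723644 i}{229}$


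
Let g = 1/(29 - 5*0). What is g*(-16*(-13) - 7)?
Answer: 201/29 ≈ 6.9310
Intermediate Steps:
g = 1/29 (g = 1/(29 + 0) = 1/29 ≈ 0.034483)
g*(-16*(-13) - 7) = (-16*(-13) - 7)/29 = (208 - 7)/29 = (1/29)*201 = 201/29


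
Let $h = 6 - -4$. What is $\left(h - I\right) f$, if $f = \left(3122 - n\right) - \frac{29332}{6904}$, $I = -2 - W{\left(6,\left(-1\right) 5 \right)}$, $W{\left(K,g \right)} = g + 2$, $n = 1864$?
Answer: $\frac{19475775}{1726} \approx 11284.0$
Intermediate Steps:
$h = 10$ ($h = 6 + 4 = 10$)
$W{\left(K,g \right)} = 2 + g$
$I = 1$ ($I = -2 - \left(2 - 5\right) = -2 - -3 = -2 + 3 = 1$)
$f = \frac{2163975}{1726}$ ($f = \left(3122 - 1864\right) - \frac{29332}{6904} = \left(3122 - 1864\right) - 29332 \cdot \frac{1}{6904} = 1258 - \frac{7333}{1726} = \frac{2163975}{1726} \approx 1253.8$)
$\left(h - I\right) f = \left(10 - 1\right) \frac{2163975}{1726} = 9 \cdot \frac{2163975}{1726} = \frac{19475775}{1726}$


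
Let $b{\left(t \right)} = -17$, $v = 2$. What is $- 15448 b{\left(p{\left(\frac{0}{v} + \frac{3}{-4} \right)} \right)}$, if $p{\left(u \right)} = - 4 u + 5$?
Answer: $262616$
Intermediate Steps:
$p{\left(u \right)} = 5 - 4 u$
$- 15448 b{\left(p{\left(\frac{0}{v} + \frac{3}{-4} \right)} \right)} = \left(-15448\right) \left(-17\right) = 262616$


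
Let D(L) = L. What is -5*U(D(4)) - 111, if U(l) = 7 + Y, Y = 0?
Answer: -146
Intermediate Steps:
U(l) = 7 (U(l) = 7 + 0 = 7)
-5*U(D(4)) - 111 = -5*7 - 111 = -35 - 111 = -146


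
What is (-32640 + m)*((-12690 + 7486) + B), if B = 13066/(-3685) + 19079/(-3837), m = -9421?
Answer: 3099962650049957/14139345 ≈ 2.1924e+8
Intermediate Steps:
B = -120440357/14139345 (B = 13066*(-1/3685) + 19079*(-1/3837) = -13066/3685 - 19079/3837 = -120440357/14139345 ≈ -8.5181)
(-32640 + m)*((-12690 + 7486) + B) = (-32640 - 9421)*((-12690 + 7486) - 120440357/14139345) = -42061*(-5204 - 120440357/14139345) = -42061*(-73701591737/14139345) = 3099962650049957/14139345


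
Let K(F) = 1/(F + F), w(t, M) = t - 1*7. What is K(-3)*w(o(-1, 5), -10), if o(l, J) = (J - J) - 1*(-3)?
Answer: ⅔ ≈ 0.66667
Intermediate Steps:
o(l, J) = 3 (o(l, J) = 0 + 3 = 3)
w(t, M) = -7 + t (w(t, M) = t - 7 = -7 + t)
K(F) = 1/(2*F)
K(-3)*w(o(-1, 5), -10) = ((½)/(-3))*(-7 + 3) = ((½)*(-⅓))*(-4) = -⅙*(-4) = ⅔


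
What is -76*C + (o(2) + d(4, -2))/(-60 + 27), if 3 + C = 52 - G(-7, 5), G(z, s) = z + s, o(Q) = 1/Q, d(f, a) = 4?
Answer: -85275/22 ≈ -3876.1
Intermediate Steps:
G(z, s) = s + z
C = 51 (C = -3 + (52 - (5 - 7)) = -3 + (52 - 1*(-2)) = -3 + (52 + 2) = -3 + 54 = 51)
-76*C + (o(2) + d(4, -2))/(-60 + 27) = -76*51 + (1/2 + 4)/(-60 + 27) = -3876 + (½ + 4)/(-33) = -3876 + (9/2)*(-1/33) = -3876 - 3/22 = -85275/22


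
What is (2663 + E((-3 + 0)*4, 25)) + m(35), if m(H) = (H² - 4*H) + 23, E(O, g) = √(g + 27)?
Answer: 3771 + 2*√13 ≈ 3778.2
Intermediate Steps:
E(O, g) = √(27 + g)
m(H) = 23 + H² - 4*H
(2663 + E((-3 + 0)*4, 25)) + m(35) = (2663 + √(27 + 25)) + (23 + 35² - 4*35) = (2663 + √52) + (23 + 1225 - 140) = (2663 + 2*√13) + 1108 = 3771 + 2*√13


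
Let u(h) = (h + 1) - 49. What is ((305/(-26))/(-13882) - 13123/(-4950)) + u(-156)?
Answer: -16351414237/81209700 ≈ -201.35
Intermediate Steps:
u(h) = -48 + h (u(h) = (1 + h) - 49 = -48 + h)
((305/(-26))/(-13882) - 13123/(-4950)) + u(-156) = ((305/(-26))/(-13882) - 13123/(-4950)) + (-48 - 156) = ((305*(-1/26))*(-1/13882) - 13123*(-1/4950)) - 204 = (-305/26*(-1/13882) + 1193/450) - 204 = (305/360932 + 1193/450) - 204 = 215364563/81209700 - 204 = -16351414237/81209700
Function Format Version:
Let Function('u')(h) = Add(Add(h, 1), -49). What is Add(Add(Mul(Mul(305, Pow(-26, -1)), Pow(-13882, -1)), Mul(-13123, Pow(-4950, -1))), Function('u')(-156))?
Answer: Rational(-16351414237, 81209700) ≈ -201.35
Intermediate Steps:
Function('u')(h) = Add(-48, h) (Function('u')(h) = Add(Add(1, h), -49) = Add(-48, h))
Add(Add(Mul(Mul(305, Pow(-26, -1)), Pow(-13882, -1)), Mul(-13123, Pow(-4950, -1))), Function('u')(-156)) = Add(Add(Mul(Mul(305, Pow(-26, -1)), Pow(-13882, -1)), Mul(-13123, Pow(-4950, -1))), Add(-48, -156)) = Add(Add(Mul(Mul(305, Rational(-1, 26)), Rational(-1, 13882)), Mul(-13123, Rational(-1, 4950))), -204) = Add(Add(Mul(Rational(-305, 26), Rational(-1, 13882)), Rational(1193, 450)), -204) = Add(Add(Rational(305, 360932), Rational(1193, 450)), -204) = Add(Rational(215364563, 81209700), -204) = Rational(-16351414237, 81209700)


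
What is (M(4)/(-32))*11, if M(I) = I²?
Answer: -11/2 ≈ -5.5000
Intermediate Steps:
(M(4)/(-32))*11 = (4²/(-32))*11 = -1/32*16*11 = -½*11 = -11/2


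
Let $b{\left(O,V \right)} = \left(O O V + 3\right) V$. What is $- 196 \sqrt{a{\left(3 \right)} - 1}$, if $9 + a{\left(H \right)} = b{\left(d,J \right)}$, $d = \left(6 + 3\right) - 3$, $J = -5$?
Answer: $- 980 \sqrt{35} \approx -5797.8$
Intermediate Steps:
$d = 6$ ($d = 9 - 3 = 6$)
$b{\left(O,V \right)} = V \left(3 + V O^{2}\right)$ ($b{\left(O,V \right)} = \left(O^{2} V + 3\right) V = \left(V O^{2} + 3\right) V = \left(3 + V O^{2}\right) V = V \left(3 + V O^{2}\right)$)
$a{\left(H \right)} = 876$ ($a{\left(H \right)} = -9 - 5 \left(3 - 5 \cdot 6^{2}\right) = -9 - 5 \left(3 - 180\right) = -9 - -885 = -9 + 885 = 876$)
$- 196 \sqrt{a{\left(3 \right)} - 1} = - 196 \sqrt{876 - 1} = - 196 \sqrt{875} = - 196 \cdot 5 \sqrt{35} = - 980 \sqrt{35}$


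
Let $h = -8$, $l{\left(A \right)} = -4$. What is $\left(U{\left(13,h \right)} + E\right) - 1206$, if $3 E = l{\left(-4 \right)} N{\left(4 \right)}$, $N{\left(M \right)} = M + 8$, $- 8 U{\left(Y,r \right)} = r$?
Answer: $-1221$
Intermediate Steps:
$U{\left(Y,r \right)} = - \frac{r}{8}$
$N{\left(M \right)} = 8 + M$
$E = -16$ ($E = \frac{\left(-4\right) \left(8 + 4\right)}{3} = \frac{\left(-4\right) 12}{3} = \frac{1}{3} \left(-48\right) = -16$)
$\left(U{\left(13,h \right)} + E\right) - 1206 = \left(\left(- \frac{1}{8}\right) \left(-8\right) - 16\right) - 1206 = \left(1 - 16\right) - 1206 = -15 - 1206 = -1221$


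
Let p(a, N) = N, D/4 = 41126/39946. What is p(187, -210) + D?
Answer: -4112078/19973 ≈ -205.88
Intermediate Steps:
D = 82252/19973 (D = 4*(41126/39946) = 4*(41126*(1/39946)) = 4*(20563/19973) = 82252/19973 ≈ 4.1182)
p(187, -210) + D = -210 + 82252/19973 = -4112078/19973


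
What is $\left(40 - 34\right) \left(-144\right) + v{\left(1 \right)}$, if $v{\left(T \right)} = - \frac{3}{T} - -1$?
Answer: $-866$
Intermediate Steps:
$v{\left(T \right)} = 1 - \frac{3}{T}$ ($v{\left(T \right)} = - \frac{3}{T} + 1 = 1 - \frac{3}{T}$)
$\left(40 - 34\right) \left(-144\right) + v{\left(1 \right)} = \left(40 - 34\right) \left(-144\right) + \frac{-3 + 1}{1} = \left(40 - 34\right) \left(-144\right) + 1 \left(-2\right) = 6 \left(-144\right) - 2 = -864 - 2 = -866$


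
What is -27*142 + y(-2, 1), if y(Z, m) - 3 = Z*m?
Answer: -3833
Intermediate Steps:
y(Z, m) = 3 + Z*m
-27*142 + y(-2, 1) = -27*142 + (3 - 2*1) = -3834 + (3 - 2) = -3834 + 1 = -3833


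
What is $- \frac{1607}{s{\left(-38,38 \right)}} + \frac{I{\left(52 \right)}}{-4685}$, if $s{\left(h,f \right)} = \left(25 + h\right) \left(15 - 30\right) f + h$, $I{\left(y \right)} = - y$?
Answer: $- \frac{7145451}{34537820} \approx -0.20689$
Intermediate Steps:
$s{\left(h,f \right)} = h + f \left(-375 - 15 h\right)$ ($s{\left(h,f \right)} = \left(25 + h\right) \left(-15\right) f + h = \left(-375 - 15 h\right) f + h = f \left(-375 - 15 h\right) + h = h + f \left(-375 - 15 h\right)$)
$- \frac{1607}{s{\left(-38,38 \right)}} + \frac{I{\left(52 \right)}}{-4685} = - \frac{1607}{-38 - 14250 - 570 \left(-38\right)} + \frac{\left(-1\right) 52}{-4685} = - \frac{1607}{-38 - 14250 + 21660} - - \frac{52}{4685} = - \frac{1607}{7372} + \frac{52}{4685} = - \frac{7145451}{34537820}$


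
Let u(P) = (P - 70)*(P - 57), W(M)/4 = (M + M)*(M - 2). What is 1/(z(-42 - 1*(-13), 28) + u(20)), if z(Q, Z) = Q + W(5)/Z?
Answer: 7/12777 ≈ 0.00054786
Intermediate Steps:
W(M) = 8*M*(-2 + M) (W(M) = 4*((M + M)*(M - 2)) = 4*((2*M)*(-2 + M)) = 4*(2*M*(-2 + M)) = 8*M*(-2 + M))
u(P) = (-70 + P)*(-57 + P)
z(Q, Z) = Q + 120/Z (z(Q, Z) = Q + (8*5*(-2 + 5))/Z = Q + (8*5*3)/Z = Q + 120/Z)
1/(z(-42 - 1*(-13), 28) + u(20)) = 1/(((-42 - 1*(-13)) + 120/28) + (3990 + 20**2 - 127*20)) = 1/(((-42 + 13) + 120*(1/28)) + (3990 + 400 - 2540)) = 1/((-29 + 30/7) + 1850) = 1/(-173/7 + 1850) = 1/(12777/7) = 7/12777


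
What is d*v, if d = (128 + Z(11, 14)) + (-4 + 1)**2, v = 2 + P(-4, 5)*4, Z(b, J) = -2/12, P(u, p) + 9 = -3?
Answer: -18883/3 ≈ -6294.3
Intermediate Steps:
P(u, p) = -12 (P(u, p) = -9 - 3 = -12)
Z(b, J) = -1/6 (Z(b, J) = -2*1/12 = -1/6)
v = -46 (v = 2 - 12*4 = 2 - 48 = -46)
d = 821/6 (d = (128 - 1/6) + (-4 + 1)**2 = 767/6 + (-3)**2 = 767/6 + 9 = 821/6 ≈ 136.83)
d*v = (821/6)*(-46) = -18883/3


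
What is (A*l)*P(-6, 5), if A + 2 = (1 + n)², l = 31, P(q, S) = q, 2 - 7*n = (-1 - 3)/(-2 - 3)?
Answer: 143034/1225 ≈ 116.76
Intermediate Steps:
n = 6/35 (n = 2/7 - (-1 - 3)/(7*(-2 - 3)) = 2/7 - (-4)/(7*(-5)) = 2/7 - (-4)*(-1)/(7*5) = 2/7 - ⅐*⅘ = 2/7 - 4/35 = 6/35 ≈ 0.17143)
A = -769/1225 (A = -2 + (1 + 6/35)² = -2 + (41/35)² = -2 + 1681/1225 = -769/1225 ≈ -0.62776)
(A*l)*P(-6, 5) = -769/1225*31*(-6) = -23839/1225*(-6) = 143034/1225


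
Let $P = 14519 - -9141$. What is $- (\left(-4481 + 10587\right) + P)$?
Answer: $-29766$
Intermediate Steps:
$P = 23660$ ($P = 14519 + 9141 = 23660$)
$- (\left(-4481 + 10587\right) + P) = - (\left(-4481 + 10587\right) + 23660) = - (6106 + 23660) = \left(-1\right) 29766 = -29766$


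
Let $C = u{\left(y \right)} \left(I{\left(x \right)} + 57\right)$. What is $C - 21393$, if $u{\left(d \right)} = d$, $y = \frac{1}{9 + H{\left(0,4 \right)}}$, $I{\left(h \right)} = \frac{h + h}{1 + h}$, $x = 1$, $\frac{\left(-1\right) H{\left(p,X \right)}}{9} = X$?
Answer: $- \frac{577669}{27} \approx -21395.0$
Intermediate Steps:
$H{\left(p,X \right)} = - 9 X$
$I{\left(h \right)} = \frac{2 h}{1 + h}$
$y = - \frac{1}{27}$ ($y = \frac{1}{9 - 36} = \frac{1}{-27} = - \frac{1}{27} \approx -0.037037$)
$C = - \frac{58}{27}$ ($C = - \frac{2 \cdot 1 \frac{1}{1 + 1} + 57}{27} = - \frac{2 \cdot 1 \cdot \frac{1}{2} + 57}{27} = - \frac{1 + 57}{27} = \left(- \frac{1}{27}\right) 58 = - \frac{58}{27} \approx -2.1481$)
$C - 21393 = - \frac{58}{27} - 21393 = - \frac{577669}{27}$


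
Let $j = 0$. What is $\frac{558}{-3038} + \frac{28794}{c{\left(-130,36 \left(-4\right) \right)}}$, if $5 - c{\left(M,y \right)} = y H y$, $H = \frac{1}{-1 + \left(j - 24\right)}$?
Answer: $\frac{35084901}{1022189} \approx 34.323$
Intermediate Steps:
$H = - \frac{1}{25}$ ($H = \frac{1}{-1 + \left(0 - 24\right)} = \frac{1}{-1 - 24} = \frac{1}{-25} = - \frac{1}{25} \approx -0.04$)
$c{\left(M,y \right)} = 5 + \frac{y^{2}}{25}$ ($c{\left(M,y \right)} = 5 - y \left(- \frac{1}{25}\right) y = 5 - - \frac{y}{25} y = 5 - - \frac{y^{2}}{25} = 5 + \frac{y^{2}}{25}$)
$\frac{558}{-3038} + \frac{28794}{c{\left(-130,36 \left(-4\right) \right)}} = \frac{558}{-3038} + \frac{28794}{5 + \frac{\left(36 \left(-4\right)\right)^{2}}{25}} = 558 \left(- \frac{1}{3038}\right) + \frac{28794}{5 + \frac{\left(-144\right)^{2}}{25}} = - \frac{9}{49} + \frac{28794}{5 + \frac{1}{25} \cdot 20736} = - \frac{9}{49} + \frac{28794}{5 + \frac{20736}{25}} = - \frac{9}{49} + \frac{28794}{\frac{20861}{25}} = - \frac{9}{49} + 28794 \cdot \frac{25}{20861} = - \frac{9}{49} + \frac{719850}{20861} = \frac{35084901}{1022189}$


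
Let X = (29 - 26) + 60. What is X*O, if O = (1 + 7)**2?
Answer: 4032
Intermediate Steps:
X = 63 (X = 3 + 60 = 63)
O = 64 (O = 8**2 = 64)
X*O = 63*64 = 4032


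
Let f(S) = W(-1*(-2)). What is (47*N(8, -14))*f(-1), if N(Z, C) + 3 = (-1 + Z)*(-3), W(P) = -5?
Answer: 5640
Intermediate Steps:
f(S) = -5
N(Z, C) = -3*Z (N(Z, C) = -3 + (-1 + Z)*(-3) = -3 + (3 - 3*Z) = -3*Z)
(47*N(8, -14))*f(-1) = (47*(-3*8))*(-5) = (47*(-24))*(-5) = -1128*(-5) = 5640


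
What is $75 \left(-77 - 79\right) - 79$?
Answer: $-11779$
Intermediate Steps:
$75 \left(-77 - 79\right) - 79 = 75 \left(-156\right) - 79 = -11700 - 79 = -11779$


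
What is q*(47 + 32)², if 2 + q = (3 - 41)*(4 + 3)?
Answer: -1672588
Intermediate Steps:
q = -268 (q = -2 + (3 - 41)*(4 + 3) = -2 - 38*7 = -2 - 266 = -268)
q*(47 + 32)² = -268*(47 + 32)² = -268*79² = -268*6241 = -1672588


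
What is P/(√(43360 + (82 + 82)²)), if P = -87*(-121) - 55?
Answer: 2618*√4391/4391 ≈ 39.508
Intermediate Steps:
P = 10472 (P = 10527 - 55 = 10472)
P/(√(43360 + (82 + 82)²)) = 10472/(√(43360 + (82 + 82)²)) = 10472/(√(43360 + 164²)) = 10472/(√(43360 + 26896)) = 10472/(√70256) = 10472/((4*√4391)) = 10472*(√4391/17564) = 2618*√4391/4391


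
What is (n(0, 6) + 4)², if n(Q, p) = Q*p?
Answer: 16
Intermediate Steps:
(n(0, 6) + 4)² = (0*6 + 4)² = (0 + 4)² = 4² = 16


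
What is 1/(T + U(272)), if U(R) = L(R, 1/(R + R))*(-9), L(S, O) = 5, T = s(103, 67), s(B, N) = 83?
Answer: 1/38 ≈ 0.026316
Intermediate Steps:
T = 83
U(R) = -45 (U(R) = 5*(-9) = -45)
1/(T + U(272)) = 1/(83 - 45) = 1/38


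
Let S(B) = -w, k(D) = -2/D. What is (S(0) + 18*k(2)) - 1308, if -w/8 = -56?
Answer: -1774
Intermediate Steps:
w = 448 (w = -8*(-56) = 448)
S(B) = -448 (S(B) = -1*448 = -448)
(S(0) + 18*k(2)) - 1308 = (-448 + 18*(-2/2)) - 1308 = (-448 + 18*(-2*½)) - 1308 = (-448 + 18*(-1)) - 1308 = (-448 - 18) - 1308 = -466 - 1308 = -1774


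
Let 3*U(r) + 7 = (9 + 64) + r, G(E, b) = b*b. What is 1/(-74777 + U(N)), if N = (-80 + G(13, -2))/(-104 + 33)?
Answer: -213/15922739 ≈ -1.3377e-5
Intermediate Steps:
G(E, b) = b**2
N = 76/71 (N = (-80 + (-2)**2)/(-104 + 33) = (-80 + 4)/(-71) = -76*(-1/71) = 76/71 ≈ 1.0704)
U(r) = 22 + r/3 (U(r) = -7/3 + ((9 + 64) + r)/3 = -7/3 + (73 + r)/3 = -7/3 + (73/3 + r/3) = 22 + r/3)
1/(-74777 + U(N)) = 1/(-74777 + (22 + (1/3)*(76/71))) = 1/(-74777 + (22 + 76/213)) = 1/(-74777 + 4762/213) = 1/(-15922739/213) = -213/15922739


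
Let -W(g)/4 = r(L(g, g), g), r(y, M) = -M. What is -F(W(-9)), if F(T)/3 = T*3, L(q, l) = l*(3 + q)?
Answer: 324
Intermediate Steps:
W(g) = 4*g (W(g) = -(-4)*g = 4*g)
F(T) = 9*T (F(T) = 3*(T*3) = 3*(3*T) = 9*T)
-F(W(-9)) = -9*4*(-9) = -9*(-36) = -1*(-324) = 324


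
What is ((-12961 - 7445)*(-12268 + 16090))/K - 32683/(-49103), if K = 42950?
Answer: -1914112140773/1054486925 ≈ -1815.2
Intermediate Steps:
((-12961 - 7445)*(-12268 + 16090))/K - 32683/(-49103) = ((-12961 - 7445)*(-12268 + 16090))/42950 - 32683/(-49103) = -20406*3822*(1/42950) - 32683*(-1/49103) = -77991732*1/42950 + 32683/49103 = -38995866/21475 + 32683/49103 = -1914112140773/1054486925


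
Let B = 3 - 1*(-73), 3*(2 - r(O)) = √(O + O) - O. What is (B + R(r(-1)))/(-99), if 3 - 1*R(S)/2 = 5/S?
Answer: -688/891 + 10*I*√2/891 ≈ -0.77217 + 0.015872*I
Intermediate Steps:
r(O) = 2 + O/3 - √2*√O/3 (r(O) = 2 - (√(O + O) - O)/3 = 2 - (√(2*O) - O)/3 = 2 - (√2*√O - O)/3 = 2 - (-O + √2*√O)/3 = 2 + (O/3 - √2*√O/3) = 2 + O/3 - √2*√O/3)
R(S) = 6 - 10/S
B = 76 (B = 3 + 73 = 76)
(B + R(r(-1)))/(-99) = (76 + (6 - 10/(2 + (⅓)*(-1) - √2*√(-1)/3)))/(-99) = -(76 + (6 - 10/(2 - ⅓ - √2*I/3)))/99 = -(76 + (6 - 10/(2 - ⅓ - I*√2/3)))/99 = -(76 + (6 - 10/(5/3 - I*√2/3)))/99 = -(82 - 10/(5/3 - I*√2/3))/99 = -82/99 + 10/(99*(5/3 - I*√2/3))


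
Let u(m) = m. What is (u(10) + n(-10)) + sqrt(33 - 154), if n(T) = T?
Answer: 11*I ≈ 11.0*I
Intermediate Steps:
(u(10) + n(-10)) + sqrt(33 - 154) = (10 - 10) + sqrt(33 - 154) = 0 + sqrt(-121) = 0 + 11*I = 11*I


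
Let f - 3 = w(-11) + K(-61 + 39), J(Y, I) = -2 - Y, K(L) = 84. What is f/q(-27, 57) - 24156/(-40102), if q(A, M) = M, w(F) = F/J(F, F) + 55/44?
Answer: 87603839/41144652 ≈ 2.1292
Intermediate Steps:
w(F) = 5/4 + F/(-2 - F) (w(F) = F/(-2 - F) + 55/44 = F/(-2 - F) + 55*(1/44) = F/(-2 - F) + 5/4 = 5/4 + F/(-2 - F))
f = 3133/36 (f = 3 + ((10 - 11)/(4*(2 - 11)) + 84) = 3 + ((1/4)*(-1)/(-9) + 84) = 3 + ((1/4)*(-1/9)*(-1) + 84) = 3 + (1/36 + 84) = 3 + 3025/36 = 3133/36 ≈ 87.028)
f/q(-27, 57) - 24156/(-40102) = (3133/36)/57 - 24156/(-40102) = (3133/36)*(1/57) - 24156*(-1/40102) = 3133/2052 + 12078/20051 = 87603839/41144652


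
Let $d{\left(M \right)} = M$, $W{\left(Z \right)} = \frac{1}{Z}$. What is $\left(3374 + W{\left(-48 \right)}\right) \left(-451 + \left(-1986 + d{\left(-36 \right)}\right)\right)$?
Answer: $- \frac{400504823}{48} \approx -8.3438 \cdot 10^{6}$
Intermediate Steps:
$\left(3374 + W{\left(-48 \right)}\right) \left(-451 + \left(-1986 + d{\left(-36 \right)}\right)\right) = \left(3374 + \frac{1}{-48}\right) \left(-451 - 2022\right) = \left(3374 - \frac{1}{48}\right) \left(-451 - 2022\right) = \frac{161951}{48} \left(-2473\right) = - \frac{400504823}{48}$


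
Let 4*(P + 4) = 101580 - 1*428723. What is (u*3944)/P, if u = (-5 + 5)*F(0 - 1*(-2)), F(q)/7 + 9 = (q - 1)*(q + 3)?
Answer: 0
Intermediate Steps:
F(q) = -63 + 7*(-1 + q)*(3 + q) (F(q) = -63 + 7*((q - 1)*(q + 3)) = -63 + 7*((-1 + q)*(3 + q)) = -63 + 7*(-1 + q)*(3 + q))
P = -327159/4 (P = -4 + (101580 - 1*428723)/4 = -4 + (101580 - 428723)/4 = -4 + (¼)*(-327143) = -4 - 327143/4 = -327159/4 ≈ -81790.)
u = 0 (u = (-5 + 5)*(-84 + 7*(0 - 1*(-2))² + 14*(0 - 1*(-2))) = 0*(-84 + 7*(0 + 2)² + 14*(0 + 2)) = 0*(-84 + 7*2² + 14*2) = 0*(-84 + 7*4 + 28) = 0*(-84 + 28 + 28) = 0*(-28) = 0)
(u*3944)/P = (0*3944)/(-327159/4) = 0*(-4/327159) = 0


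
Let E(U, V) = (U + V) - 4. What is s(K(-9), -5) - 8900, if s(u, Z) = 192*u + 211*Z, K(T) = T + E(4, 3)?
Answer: -11107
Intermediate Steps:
E(U, V) = -4 + U + V
K(T) = 3 + T (K(T) = T + (-4 + 4 + 3) = T + 3 = 3 + T)
s(K(-9), -5) - 8900 = (192*(3 - 9) + 211*(-5)) - 8900 = (192*(-6) - 1055) - 8900 = (-1152 - 1055) - 8900 = -2207 - 8900 = -11107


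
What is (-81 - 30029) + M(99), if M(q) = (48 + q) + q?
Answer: -29864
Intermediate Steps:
M(q) = 48 + 2*q
(-81 - 30029) + M(99) = (-81 - 30029) + (48 + 2*99) = -30110 + (48 + 198) = -30110 + 246 = -29864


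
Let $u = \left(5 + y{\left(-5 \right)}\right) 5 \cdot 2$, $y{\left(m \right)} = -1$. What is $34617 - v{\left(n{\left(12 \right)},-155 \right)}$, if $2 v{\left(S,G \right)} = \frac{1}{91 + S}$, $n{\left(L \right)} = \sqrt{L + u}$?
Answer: $\frac{43825115}{1266} + \frac{\sqrt{13}}{8229} \approx 34617.0$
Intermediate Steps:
$u = 40$ ($u = \left(5 - 1\right) 5 \cdot 2 = 4 \cdot 10 = 40$)
$n{\left(L \right)} = \sqrt{40 + L}$ ($n{\left(L \right)} = \sqrt{L + 40} = \sqrt{40 + L}$)
$v{\left(S,G \right)} = \frac{1}{2 \left(91 + S\right)}$
$34617 - v{\left(n{\left(12 \right)},-155 \right)} = 34617 - \frac{1}{2 \left(91 + \sqrt{40 + 12}\right)} = 34617 - \frac{1}{2 \left(91 + \sqrt{52}\right)} = 34617 - \frac{1}{2 \left(91 + 2 \sqrt{13}\right)}$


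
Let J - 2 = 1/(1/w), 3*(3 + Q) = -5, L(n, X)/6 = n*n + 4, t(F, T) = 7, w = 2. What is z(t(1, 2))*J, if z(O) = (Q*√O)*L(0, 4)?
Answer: -448*√7 ≈ -1185.3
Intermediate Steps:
L(n, X) = 24 + 6*n² (L(n, X) = 6*(n*n + 4) = 6*(n² + 4) = 6*(4 + n²) = 24 + 6*n²)
Q = -14/3 (Q = -3 + (⅓)*(-5) = -3 - 5/3 = -14/3 ≈ -4.6667)
J = 4 (J = 2 + 1/(1/2) = 2 + 1/(1*(½)) = 2 + 1/(½) = 2 + 2 = 4)
z(O) = -112*√O (z(O) = (-14*√O/3)*(24 + 6*0²) = (-14*√O/3)*(24 + 6*0) = (-14*√O/3)*(24 + 0) = -14*√O/3*24 = -112*√O)
z(t(1, 2))*J = -112*√7*4 = -448*√7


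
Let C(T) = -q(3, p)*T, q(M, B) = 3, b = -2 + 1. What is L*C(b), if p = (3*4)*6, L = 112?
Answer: 336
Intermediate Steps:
p = 72 (p = 12*6 = 72)
b = -1
C(T) = -3*T
L*C(b) = 112*(-3*(-1)) = 112*3 = 336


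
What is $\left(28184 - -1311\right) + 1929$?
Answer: $31424$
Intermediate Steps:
$\left(28184 - -1311\right) + 1929 = \left(28184 + 1311\right) + 1929 = 29495 + 1929 = 31424$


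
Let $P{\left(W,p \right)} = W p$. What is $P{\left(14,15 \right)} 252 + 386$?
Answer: $53306$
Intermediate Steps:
$P{\left(14,15 \right)} 252 + 386 = 14 \cdot 15 \cdot 252 + 386 = 210 \cdot 252 + 386 = 52920 + 386 = 53306$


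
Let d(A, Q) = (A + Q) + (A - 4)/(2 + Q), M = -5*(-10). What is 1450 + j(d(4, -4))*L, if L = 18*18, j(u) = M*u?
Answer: 1450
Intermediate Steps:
M = 50
d(A, Q) = A + Q + (-4 + A)/(2 + Q) (d(A, Q) = (A + Q) + (-4 + A)/(2 + Q) = A + Q + (-4 + A)/(2 + Q))
j(u) = 50*u
L = 324
1450 + j(d(4, -4))*L = 1450 + (50*((-4 + (-4)² + 2*(-4) + 3*4 + 4*(-4))/(2 - 4)))*324 = 1450 + (50*((-4 + 16 - 8 + 12 - 16)/(-2)))*324 = 1450 + (50*(-½*0))*324 = 1450 + (50*0)*324 = 1450 + 0*324 = 1450 + 0 = 1450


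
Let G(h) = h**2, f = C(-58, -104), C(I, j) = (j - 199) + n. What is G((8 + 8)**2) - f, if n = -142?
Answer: 65981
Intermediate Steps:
C(I, j) = -341 + j (C(I, j) = (j - 199) - 142 = (-199 + j) - 142 = -341 + j)
f = -445 (f = -341 - 104 = -445)
G((8 + 8)**2) - f = ((8 + 8)**2)**2 - 1*(-445) = (16**2)**2 + 445 = 256**2 + 445 = 65536 + 445 = 65981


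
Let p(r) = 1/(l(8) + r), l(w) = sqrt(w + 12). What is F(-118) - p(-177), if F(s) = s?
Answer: -3694285/31309 + 2*sqrt(5)/31309 ≈ -117.99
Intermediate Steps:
l(w) = sqrt(12 + w)
p(r) = 1/(r + 2*sqrt(5)) (p(r) = 1/(sqrt(12 + 8) + r) = 1/(sqrt(20) + r) = 1/(2*sqrt(5) + r) = 1/(r + 2*sqrt(5)))
F(-118) - p(-177) = -118 - 1/(-177 + 2*sqrt(5))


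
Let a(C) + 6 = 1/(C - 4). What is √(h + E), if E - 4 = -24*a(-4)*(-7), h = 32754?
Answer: √31729 ≈ 178.13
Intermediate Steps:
a(C) = -6 + 1/(-4 + C) (a(C) = -6 + 1/(C - 4) = -6 + 1/(-4 + C))
E = -1025 (E = 4 - 24*(25 - 6*(-4))/(-4 - 4)*(-7) = 4 - 24*(25 + 24)/(-8)*(-7) = 4 - (-3)*49*(-7) = 4 - 24*(-49/8)*(-7) = 4 + 147*(-7) = 4 - 1029 = -1025)
√(h + E) = √(32754 - 1025) = √31729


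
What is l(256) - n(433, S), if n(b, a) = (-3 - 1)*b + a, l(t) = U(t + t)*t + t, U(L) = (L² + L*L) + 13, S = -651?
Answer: 134223695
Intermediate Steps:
U(L) = 13 + 2*L² (U(L) = (L² + L²) + 13 = 2*L² + 13 = 13 + 2*L²)
l(t) = t + t*(13 + 8*t²) (l(t) = (13 + 2*(t + t)²)*t + t = (13 + 2*(2*t)²)*t + t = (13 + 2*(4*t²))*t + t = (13 + 8*t²)*t + t = t*(13 + 8*t²) + t = t + t*(13 + 8*t²))
n(b, a) = a - 4*b (n(b, a) = -4*b + a = a - 4*b)
l(256) - n(433, S) = (8*256³ + 14*256) - (-651 - 4*433) = (8*16777216 + 3584) - (-651 - 1732) = (134217728 + 3584) - 1*(-2383) = 134221312 + 2383 = 134223695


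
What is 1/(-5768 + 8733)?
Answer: 1/2965 ≈ 0.00033727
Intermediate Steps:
1/(-5768 + 8733) = 1/2965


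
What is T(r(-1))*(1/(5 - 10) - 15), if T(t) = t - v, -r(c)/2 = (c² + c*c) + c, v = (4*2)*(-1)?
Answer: -456/5 ≈ -91.200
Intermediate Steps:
v = -8 (v = 8*(-1) = -8)
r(c) = -4*c² - 2*c (r(c) = -2*((c² + c*c) + c) = -2*((c² + c²) + c) = -2*(2*c² + c) = -2*(c + 2*c²) = -4*c² - 2*c)
T(t) = 8 + t (T(t) = t - 1*(-8) = t + 8 = 8 + t)
T(r(-1))*(1/(5 - 10) - 15) = (8 - 2*(-1)*(1 + 2*(-1)))*(1/(5 - 10) - 15) = (8 - 2*(-1)*(1 - 2))*(1/(-5) - 15) = (8 - 2*(-1)*(-1))*(-⅕ - 15) = (8 - 2)*(-76/5) = 6*(-76/5) = -456/5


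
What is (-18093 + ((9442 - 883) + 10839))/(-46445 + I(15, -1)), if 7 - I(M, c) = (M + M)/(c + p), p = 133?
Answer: -330/11743 ≈ -0.028102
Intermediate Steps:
I(M, c) = 7 - 2*M/(133 + c) (I(M, c) = 7 - (M + M)/(c + 133) = 7 - 2*M/(133 + c))
(-18093 + ((9442 - 883) + 10839))/(-46445 + I(15, -1)) = (-18093 + ((9442 - 883) + 10839))/(-46445 + (931 - 2*15 + 7*(-1))/(133 - 1)) = (-18093 + (8559 + 10839))/(-46445 + (931 - 30 - 7)/132) = (-18093 + 19398)/(-46445 + (1/132)*894) = 1305/(-46445 + 149/22) = 1305/(-1021641/22) = 1305*(-22/1021641) = -330/11743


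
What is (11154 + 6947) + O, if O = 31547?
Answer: 49648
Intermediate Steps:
(11154 + 6947) + O = (11154 + 6947) + 31547 = 18101 + 31547 = 49648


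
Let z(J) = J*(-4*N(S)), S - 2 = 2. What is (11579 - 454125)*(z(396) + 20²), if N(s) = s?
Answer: 2626953056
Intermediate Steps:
S = 4 (S = 2 + 2 = 4)
z(J) = -16*J (z(J) = J*(-4*4) = J*(-16) = -16*J)
(11579 - 454125)*(z(396) + 20²) = (11579 - 454125)*(-16*396 + 20²) = -442546*(-6336 + 400) = -442546*(-5936) = 2626953056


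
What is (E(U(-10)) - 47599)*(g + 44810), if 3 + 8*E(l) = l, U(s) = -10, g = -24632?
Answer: -3841941645/4 ≈ -9.6049e+8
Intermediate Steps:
E(l) = -3/8 + l/8
(E(U(-10)) - 47599)*(g + 44810) = ((-3/8 + (⅛)*(-10)) - 47599)*(-24632 + 44810) = ((-3/8 - 5/4) - 47599)*20178 = (-13/8 - 47599)*20178 = -380805/8*20178 = -3841941645/4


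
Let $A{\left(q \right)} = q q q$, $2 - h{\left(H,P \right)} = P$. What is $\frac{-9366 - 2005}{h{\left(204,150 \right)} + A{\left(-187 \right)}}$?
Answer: $\frac{11371}{6539351} \approx 0.0017389$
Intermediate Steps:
$h{\left(H,P \right)} = 2 - P$
$A{\left(q \right)} = q^{3}$ ($A{\left(q \right)} = q^{2} q = q^{3}$)
$\frac{-9366 - 2005}{h{\left(204,150 \right)} + A{\left(-187 \right)}} = \frac{-9366 - 2005}{\left(2 - 150\right) + \left(-187\right)^{3}} = \frac{-9366 + \left(-9819 + 7814\right)}{\left(2 - 150\right) - 6539203} = \frac{-9366 - 2005}{-148 - 6539203} = - \frac{11371}{-6539351} = \left(-11371\right) \left(- \frac{1}{6539351}\right) = \frac{11371}{6539351}$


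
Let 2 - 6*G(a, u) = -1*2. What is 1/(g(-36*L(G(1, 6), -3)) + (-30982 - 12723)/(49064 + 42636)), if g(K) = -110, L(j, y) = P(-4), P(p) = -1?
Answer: -18340/2026141 ≈ -0.0090517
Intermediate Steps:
G(a, u) = ⅔ (G(a, u) = ⅓ - (-1)*2/6 = ⅓ - ⅙*(-2) = ⅓ + ⅓ = ⅔)
L(j, y) = -1
1/(g(-36*L(G(1, 6), -3)) + (-30982 - 12723)/(49064 + 42636)) = 1/(-110 + (-30982 - 12723)/(49064 + 42636)) = 1/(-110 - 43705/91700) = 1/(-110 - 43705*1/91700) = 1/(-110 - 8741/18340) = 1/(-2026141/18340) = -18340/2026141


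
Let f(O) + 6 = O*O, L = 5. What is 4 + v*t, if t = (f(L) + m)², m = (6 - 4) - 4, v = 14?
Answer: 4050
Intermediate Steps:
m = -2 (m = 2 - 4 = -2)
f(O) = -6 + O² (f(O) = -6 + O*O = -6 + O²)
t = 289 (t = ((-6 + 5²) - 2)² = ((-6 + 25) - 2)² = (19 - 2)² = 17² = 289)
4 + v*t = 4 + 14*289 = 4 + 4046 = 4050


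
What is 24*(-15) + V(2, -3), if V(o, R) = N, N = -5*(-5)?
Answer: -335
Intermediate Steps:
N = 25
V(o, R) = 25
24*(-15) + V(2, -3) = 24*(-15) + 25 = -360 + 25 = -335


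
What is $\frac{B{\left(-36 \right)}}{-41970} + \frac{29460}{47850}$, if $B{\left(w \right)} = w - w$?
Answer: $\frac{982}{1595} \approx 0.61567$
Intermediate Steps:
$B{\left(w \right)} = 0$
$\frac{B{\left(-36 \right)}}{-41970} + \frac{29460}{47850} = \frac{0}{-41970} + \frac{29460}{47850} = 0 \left(- \frac{1}{41970}\right) + 29460 \cdot \frac{1}{47850} = 0 + \frac{982}{1595} = \frac{982}{1595}$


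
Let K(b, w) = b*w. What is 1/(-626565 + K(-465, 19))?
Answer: -1/635400 ≈ -1.5738e-6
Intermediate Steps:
1/(-626565 + K(-465, 19)) = 1/(-626565 - 465*19) = 1/(-626565 - 8835) = 1/(-635400) = -1/635400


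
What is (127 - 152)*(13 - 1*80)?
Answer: 1675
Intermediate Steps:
(127 - 152)*(13 - 1*80) = -25*(13 - 80) = -25*(-67) = 1675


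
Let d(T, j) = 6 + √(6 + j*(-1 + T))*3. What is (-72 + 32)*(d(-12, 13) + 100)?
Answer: -4240 - 120*I*√163 ≈ -4240.0 - 1532.1*I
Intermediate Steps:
d(T, j) = 6 + 3*√(6 + j*(-1 + T))
(-72 + 32)*(d(-12, 13) + 100) = (-72 + 32)*((6 + 3*√(6 - 1*13 - 12*13)) + 100) = -40*((6 + 3*√(6 - 13 - 156)) + 100) = -40*((6 + 3*√(-163)) + 100) = -40*((6 + 3*(I*√163)) + 100) = -40*((6 + 3*I*√163) + 100) = -40*(106 + 3*I*√163) = -4240 - 120*I*√163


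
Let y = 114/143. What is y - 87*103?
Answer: -1281309/143 ≈ -8960.2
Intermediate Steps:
y = 114/143 (y = 114*(1/143) = 114/143 ≈ 0.79720)
y - 87*103 = 114/143 - 87*103 = 114/143 - 8961 = -1281309/143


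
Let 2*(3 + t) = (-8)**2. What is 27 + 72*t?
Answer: 2115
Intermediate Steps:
t = 29 (t = -3 + (1/2)*(-8)**2 = -3 + (1/2)*64 = -3 + 32 = 29)
27 + 72*t = 27 + 72*29 = 27 + 2088 = 2115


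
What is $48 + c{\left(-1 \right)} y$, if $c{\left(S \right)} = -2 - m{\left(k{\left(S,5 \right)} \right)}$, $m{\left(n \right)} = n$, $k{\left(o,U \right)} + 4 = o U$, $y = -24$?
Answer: $-120$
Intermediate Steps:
$k{\left(o,U \right)} = -4 + U o$ ($k{\left(o,U \right)} = -4 + o U = -4 + U o$)
$c{\left(S \right)} = 2 - 5 S$ ($c{\left(S \right)} = -2 - \left(-4 + 5 S\right) = 2 - 5 S$)
$48 + c{\left(-1 \right)} y = 48 + \left(2 - -5\right) \left(-24\right) = 48 + \left(2 + 5\right) \left(-24\right) = 48 + 7 \left(-24\right) = 48 - 168 = -120$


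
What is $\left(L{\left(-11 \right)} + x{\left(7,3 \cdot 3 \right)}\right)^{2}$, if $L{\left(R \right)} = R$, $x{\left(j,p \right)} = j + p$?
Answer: $25$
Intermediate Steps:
$\left(L{\left(-11 \right)} + x{\left(7,3 \cdot 3 \right)}\right)^{2} = \left(-11 + \left(7 + 3 \cdot 3\right)\right)^{2} = \left(-11 + \left(7 + 9\right)\right)^{2} = \left(-11 + 16\right)^{2} = 5^{2} = 25$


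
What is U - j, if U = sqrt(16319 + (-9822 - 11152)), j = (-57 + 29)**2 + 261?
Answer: -1045 + 7*I*sqrt(95) ≈ -1045.0 + 68.228*I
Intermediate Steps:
j = 1045 (j = (-28)**2 + 261 = 784 + 261 = 1045)
U = 7*I*sqrt(95) (U = sqrt(16319 - 20974) = sqrt(-4655) = 7*I*sqrt(95) ≈ 68.228*I)
U - j = 7*I*sqrt(95) - 1*1045 = 7*I*sqrt(95) - 1045 = -1045 + 7*I*sqrt(95)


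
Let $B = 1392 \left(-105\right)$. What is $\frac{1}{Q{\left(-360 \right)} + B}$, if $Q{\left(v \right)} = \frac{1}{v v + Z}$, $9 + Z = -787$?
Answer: $- \frac{128804}{18825992639} \approx -6.8418 \cdot 10^{-6}$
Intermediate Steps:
$Z = -796$ ($Z = -9 - 787 = -796$)
$B = -146160$
$Q{\left(v \right)} = \frac{1}{-796 + v^{2}}$ ($Q{\left(v \right)} = \frac{1}{v v - 796} = \frac{1}{v^{2} - 796} = \frac{1}{-796 + v^{2}}$)
$\frac{1}{Q{\left(-360 \right)} + B} = \frac{1}{\frac{1}{-796 + \left(-360\right)^{2}} - 146160} = \frac{1}{\frac{1}{-796 + 129600} - 146160} = \frac{1}{\frac{1}{128804} - 146160} = \frac{1}{- \frac{18825992639}{128804}} = - \frac{128804}{18825992639}$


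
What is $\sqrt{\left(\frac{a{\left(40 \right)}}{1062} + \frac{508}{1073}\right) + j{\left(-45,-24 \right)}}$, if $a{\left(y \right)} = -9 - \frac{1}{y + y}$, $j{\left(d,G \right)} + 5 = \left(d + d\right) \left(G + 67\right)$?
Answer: $\frac{i \sqrt{223607081359425710}}{7596840} \approx 62.246 i$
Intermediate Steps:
$j{\left(d,G \right)} = -5 + 2 d \left(67 + G\right)$ ($j{\left(d,G \right)} = -5 + \left(d + d\right) \left(G + 67\right) = -5 + 2 d \left(67 + G\right)$)
$a{\left(y \right)} = -9 - \frac{1}{2 y}$
$\sqrt{\left(\frac{a{\left(40 \right)}}{1062} + \frac{508}{1073}\right) + j{\left(-45,-24 \right)}} = \sqrt{\left(\frac{-9 - \frac{1}{2 \cdot 40}}{1062} + \frac{508}{1073}\right) + \left(-5 + 134 \left(-45\right) + 2 \left(-24\right) \left(-45\right)\right)} = \sqrt{\left(\left(-9 - \frac{1}{80}\right) \frac{1}{1062} + 508 \cdot \frac{1}{1073}\right) - 3875} = \sqrt{\left(\left(-9 - \frac{1}{80}\right) \frac{1}{1062} + \frac{508}{1073}\right) - 3875} = \sqrt{\left(\left(- \frac{721}{80}\right) \frac{1}{1062} + \frac{508}{1073}\right) - 3875} = \sqrt{\left(- \frac{721}{84960} + \frac{508}{1073}\right) - 3875} = \sqrt{\frac{42386047}{91162080} - 3875} = \sqrt{- \frac{353210673953}{91162080}} = \frac{i \sqrt{223607081359425710}}{7596840}$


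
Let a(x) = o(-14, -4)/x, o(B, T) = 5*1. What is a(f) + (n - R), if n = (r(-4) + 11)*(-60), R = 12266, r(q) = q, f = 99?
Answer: -1255909/99 ≈ -12686.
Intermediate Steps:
n = -420 (n = (-4 + 11)*(-60) = 7*(-60) = -420)
o(B, T) = 5
a(x) = 5/x
a(f) + (n - R) = 5/99 + (-420 - 1*12266) = 5*(1/99) + (-420 - 12266) = 5/99 - 12686 = -1255909/99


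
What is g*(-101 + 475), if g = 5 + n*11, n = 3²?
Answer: 38896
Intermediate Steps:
n = 9
g = 104 (g = 5 + 9*11 = 5 + 99 = 104)
g*(-101 + 475) = 104*(-101 + 475) = 104*374 = 38896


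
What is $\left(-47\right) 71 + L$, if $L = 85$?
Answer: $-3252$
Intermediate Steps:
$\left(-47\right) 71 + L = \left(-47\right) 71 + 85 = -3337 + 85 = -3252$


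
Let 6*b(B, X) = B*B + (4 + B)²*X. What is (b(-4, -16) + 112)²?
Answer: 118336/9 ≈ 13148.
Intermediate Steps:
b(B, X) = B²/6 + X*(4 + B)²/6 (b(B, X) = (B*B + (4 + B)²*X)/6 = (B² + X*(4 + B)²)/6 = B²/6 + X*(4 + B)²/6)
(b(-4, -16) + 112)² = (((⅙)*(-4)² + (⅙)*(-16)*(4 - 4)²) + 112)² = (((⅙)*16 + (⅙)*(-16)*0²) + 112)² = ((8/3 + (⅙)*(-16)*0) + 112)² = ((8/3 + 0) + 112)² = (8/3 + 112)² = (344/3)² = 118336/9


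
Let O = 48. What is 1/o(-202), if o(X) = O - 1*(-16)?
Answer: 1/64 ≈ 0.015625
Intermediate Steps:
o(X) = 64 (o(X) = 48 - 1*(-16) = 48 + 16 = 64)
1/o(-202) = 1/64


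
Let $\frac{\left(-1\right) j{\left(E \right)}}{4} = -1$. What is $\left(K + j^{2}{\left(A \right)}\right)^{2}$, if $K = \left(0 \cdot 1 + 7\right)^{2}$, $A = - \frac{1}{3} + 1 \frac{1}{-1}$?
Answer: $4225$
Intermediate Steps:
$A = - \frac{4}{3}$ ($A = \left(-1\right) \frac{1}{3} + 1 \left(-1\right) = - \frac{1}{3} - 1 = - \frac{4}{3} \approx -1.3333$)
$j{\left(E \right)} = 4$ ($j{\left(E \right)} = \left(-4\right) \left(-1\right) = 4$)
$K = 49$ ($K = \left(0 + 7\right)^{2} = 7^{2} = 49$)
$\left(K + j^{2}{\left(A \right)}\right)^{2} = \left(49 + 4^{2}\right)^{2} = \left(49 + 16\right)^{2} = 65^{2} = 4225$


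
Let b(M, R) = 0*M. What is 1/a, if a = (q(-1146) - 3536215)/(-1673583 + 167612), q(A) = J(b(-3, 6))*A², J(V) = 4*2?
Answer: -1505971/6970313 ≈ -0.21605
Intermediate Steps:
b(M, R) = 0
J(V) = 8
q(A) = 8*A²
a = -6970313/1505971 (a = (8*(-1146)² - 3536215)/(-1673583 + 167612) = (8*1313316 - 3536215)/(-1505971) = (10506528 - 3536215)*(-1/1505971) = 6970313*(-1/1505971) = -6970313/1505971 ≈ -4.6284)
1/a = 1/(-6970313/1505971) = -1505971/6970313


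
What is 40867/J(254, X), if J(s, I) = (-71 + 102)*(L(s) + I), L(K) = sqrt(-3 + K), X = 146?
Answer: 5966582/653015 - 40867*sqrt(251)/653015 ≈ 8.1455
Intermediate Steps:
J(s, I) = 31*I + 31*sqrt(-3 + s) (J(s, I) = (-71 + 102)*(sqrt(-3 + s) + I) = 31*(I + sqrt(-3 + s)) = 31*I + 31*sqrt(-3 + s))
40867/J(254, X) = 40867/(31*146 + 31*sqrt(-3 + 254)) = 40867/(4526 + 31*sqrt(251))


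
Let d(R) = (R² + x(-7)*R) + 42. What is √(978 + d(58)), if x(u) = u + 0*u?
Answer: 3*√442 ≈ 63.071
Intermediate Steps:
x(u) = u (x(u) = u + 0 = u)
d(R) = 42 + R² - 7*R (d(R) = (R² - 7*R) + 42 = 42 + R² - 7*R)
√(978 + d(58)) = √(978 + (42 + 58² - 7*58)) = √(978 + (42 + 3364 - 406)) = √(978 + 3000) = √3978 = 3*√442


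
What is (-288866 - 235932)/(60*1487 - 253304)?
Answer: 262399/82042 ≈ 3.1983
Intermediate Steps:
(-288866 - 235932)/(60*1487 - 253304) = -524798/(89220 - 253304) = -524798/(-164084) = -524798*(-1/164084) = 262399/82042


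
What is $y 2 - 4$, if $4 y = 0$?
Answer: $-4$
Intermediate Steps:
$y = 0$ ($y = \frac{1}{4} \cdot 0 = 0$)
$y 2 - 4 = 0 \cdot 2 - 4 = 0 - 4 = -4$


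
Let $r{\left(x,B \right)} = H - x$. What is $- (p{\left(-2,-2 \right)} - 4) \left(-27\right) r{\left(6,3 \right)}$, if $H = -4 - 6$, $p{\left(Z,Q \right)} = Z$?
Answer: $2592$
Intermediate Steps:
$H = -10$ ($H = -4 - 6 = -10$)
$r{\left(x,B \right)} = -10 - x$
$- (p{\left(-2,-2 \right)} - 4) \left(-27\right) r{\left(6,3 \right)} = - (-2 - 4) \left(-27\right) \left(-10 - 6\right) = \left(-1\right) \left(-6\right) \left(-27\right) \left(-10 - 6\right) = 6 \left(-27\right) \left(-16\right) = \left(-162\right) \left(-16\right) = 2592$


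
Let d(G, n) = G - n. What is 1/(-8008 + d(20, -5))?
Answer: -1/7983 ≈ -0.00012527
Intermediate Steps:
1/(-8008 + d(20, -5)) = 1/(-8008 + (20 - 1*(-5))) = 1/(-8008 + (20 + 5)) = 1/(-8008 + 25) = 1/(-7983) = -1/7983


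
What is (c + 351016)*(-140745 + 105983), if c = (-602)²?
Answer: -24799906040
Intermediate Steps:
c = 362404
(c + 351016)*(-140745 + 105983) = (362404 + 351016)*(-140745 + 105983) = 713420*(-34762) = -24799906040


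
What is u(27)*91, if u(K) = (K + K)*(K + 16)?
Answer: 211302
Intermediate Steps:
u(K) = 2*K*(16 + K) (u(K) = (2*K)*(16 + K) = 2*K*(16 + K))
u(27)*91 = (2*27*(16 + 27))*91 = (2*27*43)*91 = 2322*91 = 211302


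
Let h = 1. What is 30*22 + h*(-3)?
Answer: 657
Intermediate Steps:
30*22 + h*(-3) = 30*22 + 1*(-3) = 660 - 3 = 657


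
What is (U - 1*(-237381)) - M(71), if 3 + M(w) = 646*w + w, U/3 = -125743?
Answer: -185782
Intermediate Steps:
U = -377229 (U = 3*(-125743) = -377229)
M(w) = -3 + 647*w (M(w) = -3 + (646*w + w) = -3 + 647*w)
(U - 1*(-237381)) - M(71) = (-377229 - 1*(-237381)) - (-3 + 647*71) = (-377229 + 237381) - (-3 + 45937) = -139848 - 1*45934 = -139848 - 45934 = -185782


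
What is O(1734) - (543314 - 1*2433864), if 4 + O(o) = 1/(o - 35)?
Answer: 3212037655/1699 ≈ 1.8905e+6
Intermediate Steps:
O(o) = -4 + 1/(-35 + o) (O(o) = -4 + 1/(o - 35) = -4 + 1/(-35 + o))
O(1734) - (543314 - 1*2433864) = (141 - 4*1734)/(-35 + 1734) - (543314 - 1*2433864) = (141 - 6936)/1699 - (543314 - 2433864) = (1/1699)*(-6795) - 1*(-1890550) = -6795/1699 + 1890550 = 3212037655/1699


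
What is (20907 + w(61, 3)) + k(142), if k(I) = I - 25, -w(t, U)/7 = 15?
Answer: 20919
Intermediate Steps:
w(t, U) = -105 (w(t, U) = -7*15 = -105)
k(I) = -25 + I
(20907 + w(61, 3)) + k(142) = (20907 - 105) + (-25 + 142) = 20802 + 117 = 20919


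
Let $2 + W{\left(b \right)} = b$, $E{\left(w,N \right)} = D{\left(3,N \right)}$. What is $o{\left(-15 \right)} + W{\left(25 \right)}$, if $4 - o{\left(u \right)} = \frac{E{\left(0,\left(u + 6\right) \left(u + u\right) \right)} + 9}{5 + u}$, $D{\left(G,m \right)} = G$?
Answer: $\frac{141}{5} \approx 28.2$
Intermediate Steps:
$E{\left(w,N \right)} = 3$
$W{\left(b \right)} = -2 + b$
$o{\left(u \right)} = 4 - \frac{12}{5 + u}$ ($o{\left(u \right)} = 4 - \frac{3 + 9}{5 + u} = 4 - \frac{12}{5 + u}$)
$o{\left(-15 \right)} + W{\left(25 \right)} = \frac{4 \left(2 - 15\right)}{5 - 15} + \left(-2 + 25\right) = 4 \frac{1}{-10} \left(-13\right) + 23 = 4 \left(- \frac{1}{10}\right) \left(-13\right) + 23 = \frac{26}{5} + 23 = \frac{141}{5}$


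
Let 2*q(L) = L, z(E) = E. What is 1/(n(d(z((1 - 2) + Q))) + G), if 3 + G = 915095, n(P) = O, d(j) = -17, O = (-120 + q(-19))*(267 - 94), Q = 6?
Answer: 2/1785377 ≈ 1.1202e-6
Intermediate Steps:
q(L) = L/2
O = -44807/2 (O = (-120 + (1/2)*(-19))*(267 - 94) = (-120 - 19/2)*173 = -259/2*173 = -44807/2 ≈ -22404.)
n(P) = -44807/2
G = 915092 (G = -3 + 915095 = 915092)
1/(n(d(z((1 - 2) + Q))) + G) = 1/(-44807/2 + 915092) = 1/(1785377/2) = 2/1785377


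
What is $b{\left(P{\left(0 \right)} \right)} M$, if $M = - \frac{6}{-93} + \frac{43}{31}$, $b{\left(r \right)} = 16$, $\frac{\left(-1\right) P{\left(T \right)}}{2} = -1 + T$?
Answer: $\frac{720}{31} \approx 23.226$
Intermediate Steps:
$P{\left(T \right)} = 2 - 2 T$ ($P{\left(T \right)} = - 2 \left(-1 + T\right) = 2 - 2 T$)
$M = \frac{45}{31}$ ($M = \left(-6\right) \left(- \frac{1}{93}\right) + 43 \cdot \frac{1}{31} = \frac{2}{31} + \frac{43}{31} = \frac{45}{31} \approx 1.4516$)
$b{\left(P{\left(0 \right)} \right)} M = 16 \cdot \frac{45}{31} = \frac{720}{31}$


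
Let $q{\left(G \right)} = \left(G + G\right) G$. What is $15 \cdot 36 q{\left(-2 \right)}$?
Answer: $4320$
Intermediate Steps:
$q{\left(G \right)} = 2 G^{2}$ ($q{\left(G \right)} = 2 G G = 2 G^{2}$)
$15 \cdot 36 q{\left(-2 \right)} = 15 \cdot 36 \cdot 2 \left(-2\right)^{2} = 540 \cdot 2 \cdot 4 = 540 \cdot 8 = 4320$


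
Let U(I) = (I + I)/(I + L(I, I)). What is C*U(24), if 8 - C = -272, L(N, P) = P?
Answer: 280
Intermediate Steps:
C = 280 (C = 8 - 1*(-272) = 8 + 272 = 280)
U(I) = 1 (U(I) = (I + I)/(I + I) = (2*I)/((2*I)) = (2*I)*(1/(2*I)) = 1)
C*U(24) = 280*1 = 280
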